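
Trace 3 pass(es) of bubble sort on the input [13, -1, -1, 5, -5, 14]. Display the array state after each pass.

After pass 1: [-1, -1, 5, -5, 13, 14] (4 swaps)
After pass 2: [-1, -1, -5, 5, 13, 14] (1 swaps)
After pass 3: [-1, -5, -1, 5, 13, 14] (1 swaps)
Total swaps: 6


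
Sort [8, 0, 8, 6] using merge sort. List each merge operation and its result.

Divide and conquer:
  Merge [8] + [0] -> [0, 8]
  Merge [8] + [6] -> [6, 8]
  Merge [0, 8] + [6, 8] -> [0, 6, 8, 8]


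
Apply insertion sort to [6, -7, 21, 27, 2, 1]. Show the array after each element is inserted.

First element 6 is already 'sorted'
Insert -7: shifted 1 elements -> [-7, 6, 21, 27, 2, 1]
Insert 21: shifted 0 elements -> [-7, 6, 21, 27, 2, 1]
Insert 27: shifted 0 elements -> [-7, 6, 21, 27, 2, 1]
Insert 2: shifted 3 elements -> [-7, 2, 6, 21, 27, 1]
Insert 1: shifted 4 elements -> [-7, 1, 2, 6, 21, 27]


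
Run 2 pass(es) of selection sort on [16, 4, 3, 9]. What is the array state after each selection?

Pass 1: Select minimum 3 at index 2, swap -> [3, 4, 16, 9]
Pass 2: Select minimum 4 at index 1, swap -> [3, 4, 16, 9]


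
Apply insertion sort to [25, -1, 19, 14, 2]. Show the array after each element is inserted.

First element 25 is already 'sorted'
Insert -1: shifted 1 elements -> [-1, 25, 19, 14, 2]
Insert 19: shifted 1 elements -> [-1, 19, 25, 14, 2]
Insert 14: shifted 2 elements -> [-1, 14, 19, 25, 2]
Insert 2: shifted 3 elements -> [-1, 2, 14, 19, 25]


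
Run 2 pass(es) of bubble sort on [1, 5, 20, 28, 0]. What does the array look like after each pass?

After pass 1: [1, 5, 20, 0, 28] (1 swaps)
After pass 2: [1, 5, 0, 20, 28] (1 swaps)
Total swaps: 2


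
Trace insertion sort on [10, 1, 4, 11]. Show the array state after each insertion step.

First element 10 is already 'sorted'
Insert 1: shifted 1 elements -> [1, 10, 4, 11]
Insert 4: shifted 1 elements -> [1, 4, 10, 11]
Insert 11: shifted 0 elements -> [1, 4, 10, 11]


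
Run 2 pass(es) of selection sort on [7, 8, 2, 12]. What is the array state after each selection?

Pass 1: Select minimum 2 at index 2, swap -> [2, 8, 7, 12]
Pass 2: Select minimum 7 at index 2, swap -> [2, 7, 8, 12]


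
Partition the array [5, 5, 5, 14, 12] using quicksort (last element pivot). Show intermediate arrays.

Partition 1: pivot=12 at index 3 -> [5, 5, 5, 12, 14]
Partition 2: pivot=5 at index 2 -> [5, 5, 5, 12, 14]
Partition 3: pivot=5 at index 1 -> [5, 5, 5, 12, 14]


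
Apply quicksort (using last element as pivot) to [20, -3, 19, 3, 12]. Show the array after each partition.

Partition 1: pivot=12 at index 2 -> [-3, 3, 12, 20, 19]
Partition 2: pivot=3 at index 1 -> [-3, 3, 12, 20, 19]
Partition 3: pivot=19 at index 3 -> [-3, 3, 12, 19, 20]


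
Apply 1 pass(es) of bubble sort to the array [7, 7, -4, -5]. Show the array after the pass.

After pass 1: [7, -4, -5, 7] (2 swaps)
Total swaps: 2


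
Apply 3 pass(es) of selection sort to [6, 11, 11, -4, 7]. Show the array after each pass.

Pass 1: Select minimum -4 at index 3, swap -> [-4, 11, 11, 6, 7]
Pass 2: Select minimum 6 at index 3, swap -> [-4, 6, 11, 11, 7]
Pass 3: Select minimum 7 at index 4, swap -> [-4, 6, 7, 11, 11]


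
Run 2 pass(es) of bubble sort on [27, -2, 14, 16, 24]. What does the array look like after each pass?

After pass 1: [-2, 14, 16, 24, 27] (4 swaps)
After pass 2: [-2, 14, 16, 24, 27] (0 swaps)
Total swaps: 4


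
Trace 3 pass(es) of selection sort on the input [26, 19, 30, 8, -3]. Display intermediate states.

Pass 1: Select minimum -3 at index 4, swap -> [-3, 19, 30, 8, 26]
Pass 2: Select minimum 8 at index 3, swap -> [-3, 8, 30, 19, 26]
Pass 3: Select minimum 19 at index 3, swap -> [-3, 8, 19, 30, 26]


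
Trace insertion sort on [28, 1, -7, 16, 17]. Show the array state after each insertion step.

First element 28 is already 'sorted'
Insert 1: shifted 1 elements -> [1, 28, -7, 16, 17]
Insert -7: shifted 2 elements -> [-7, 1, 28, 16, 17]
Insert 16: shifted 1 elements -> [-7, 1, 16, 28, 17]
Insert 17: shifted 1 elements -> [-7, 1, 16, 17, 28]


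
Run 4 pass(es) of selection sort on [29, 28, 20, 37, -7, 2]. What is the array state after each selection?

Pass 1: Select minimum -7 at index 4, swap -> [-7, 28, 20, 37, 29, 2]
Pass 2: Select minimum 2 at index 5, swap -> [-7, 2, 20, 37, 29, 28]
Pass 3: Select minimum 20 at index 2, swap -> [-7, 2, 20, 37, 29, 28]
Pass 4: Select minimum 28 at index 5, swap -> [-7, 2, 20, 28, 29, 37]


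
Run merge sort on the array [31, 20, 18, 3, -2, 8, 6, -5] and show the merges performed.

Divide and conquer:
  Merge [31] + [20] -> [20, 31]
  Merge [18] + [3] -> [3, 18]
  Merge [20, 31] + [3, 18] -> [3, 18, 20, 31]
  Merge [-2] + [8] -> [-2, 8]
  Merge [6] + [-5] -> [-5, 6]
  Merge [-2, 8] + [-5, 6] -> [-5, -2, 6, 8]
  Merge [3, 18, 20, 31] + [-5, -2, 6, 8] -> [-5, -2, 3, 6, 8, 18, 20, 31]


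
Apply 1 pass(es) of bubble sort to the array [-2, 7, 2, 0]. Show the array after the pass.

After pass 1: [-2, 2, 0, 7] (2 swaps)
Total swaps: 2


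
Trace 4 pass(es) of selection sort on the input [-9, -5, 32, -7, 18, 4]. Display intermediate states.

Pass 1: Select minimum -9 at index 0, swap -> [-9, -5, 32, -7, 18, 4]
Pass 2: Select minimum -7 at index 3, swap -> [-9, -7, 32, -5, 18, 4]
Pass 3: Select minimum -5 at index 3, swap -> [-9, -7, -5, 32, 18, 4]
Pass 4: Select minimum 4 at index 5, swap -> [-9, -7, -5, 4, 18, 32]


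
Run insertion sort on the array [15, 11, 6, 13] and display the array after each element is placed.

First element 15 is already 'sorted'
Insert 11: shifted 1 elements -> [11, 15, 6, 13]
Insert 6: shifted 2 elements -> [6, 11, 15, 13]
Insert 13: shifted 1 elements -> [6, 11, 13, 15]


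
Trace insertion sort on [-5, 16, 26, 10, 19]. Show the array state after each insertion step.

First element -5 is already 'sorted'
Insert 16: shifted 0 elements -> [-5, 16, 26, 10, 19]
Insert 26: shifted 0 elements -> [-5, 16, 26, 10, 19]
Insert 10: shifted 2 elements -> [-5, 10, 16, 26, 19]
Insert 19: shifted 1 elements -> [-5, 10, 16, 19, 26]


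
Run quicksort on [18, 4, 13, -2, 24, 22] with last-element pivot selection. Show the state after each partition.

Partition 1: pivot=22 at index 4 -> [18, 4, 13, -2, 22, 24]
Partition 2: pivot=-2 at index 0 -> [-2, 4, 13, 18, 22, 24]
Partition 3: pivot=18 at index 3 -> [-2, 4, 13, 18, 22, 24]
Partition 4: pivot=13 at index 2 -> [-2, 4, 13, 18, 22, 24]


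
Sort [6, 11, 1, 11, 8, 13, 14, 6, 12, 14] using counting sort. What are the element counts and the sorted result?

Count array: [0, 1, 0, 0, 0, 0, 2, 0, 1, 0, 0, 2, 1, 1, 2]
(count[i] = number of elements equal to i)
Cumulative count: [0, 1, 1, 1, 1, 1, 3, 3, 4, 4, 4, 6, 7, 8, 10]
Sorted: [1, 6, 6, 8, 11, 11, 12, 13, 14, 14]


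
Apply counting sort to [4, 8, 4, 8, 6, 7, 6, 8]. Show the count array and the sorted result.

Count array: [0, 0, 0, 0, 2, 0, 2, 1, 3]
(count[i] = number of elements equal to i)
Cumulative count: [0, 0, 0, 0, 2, 2, 4, 5, 8]
Sorted: [4, 4, 6, 6, 7, 8, 8, 8]


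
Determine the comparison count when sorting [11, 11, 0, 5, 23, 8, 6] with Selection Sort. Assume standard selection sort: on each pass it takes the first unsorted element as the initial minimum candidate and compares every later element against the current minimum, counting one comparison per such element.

Pass 1: scan indices 1..6 for the minimum = 6 comparison(s); min is 0, place at index 0 -> [0, 11, 11, 5, 23, 8, 6]
Pass 2: scan indices 2..6 for the minimum = 5 comparison(s); min is 5, place at index 1 -> [0, 5, 11, 11, 23, 8, 6]
Pass 3: scan indices 3..6 for the minimum = 4 comparison(s); min is 6, place at index 2 -> [0, 5, 6, 11, 23, 8, 11]
Pass 4: scan indices 4..6 for the minimum = 3 comparison(s); min is 8, place at index 3 -> [0, 5, 6, 8, 23, 11, 11]
Pass 5: scan indices 5..6 for the minimum = 2 comparison(s); min is 11, place at index 4 -> [0, 5, 6, 8, 11, 23, 11]
Pass 6: scan indices 6..6 for the minimum = 1 comparison(s); min is 11, place at index 5 -> [0, 5, 6, 8, 11, 11, 23]
Selection sort always scans the whole unsorted suffix, so the count is (n-1) + (n-2) + ... + 1 = n(n-1)/2 = 7*6/2 = 21 regardless of the input order.
Total comparisons: 6 + 5 + 4 + 3 + 2 + 1 = 21


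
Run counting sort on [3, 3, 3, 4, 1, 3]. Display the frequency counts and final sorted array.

Count array: [0, 1, 0, 4, 1]
(count[i] = number of elements equal to i)
Cumulative count: [0, 1, 1, 5, 6]
Sorted: [1, 3, 3, 3, 3, 4]


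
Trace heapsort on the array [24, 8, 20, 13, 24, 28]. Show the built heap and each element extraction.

Build heap: [28, 24, 24, 13, 8, 20]
Extract 28: [24, 20, 24, 13, 8, 28]
Extract 24: [24, 20, 8, 13, 24, 28]
Extract 24: [20, 13, 8, 24, 24, 28]
Extract 20: [13, 8, 20, 24, 24, 28]
Extract 13: [8, 13, 20, 24, 24, 28]


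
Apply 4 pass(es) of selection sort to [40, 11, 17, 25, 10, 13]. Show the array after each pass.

Pass 1: Select minimum 10 at index 4, swap -> [10, 11, 17, 25, 40, 13]
Pass 2: Select minimum 11 at index 1, swap -> [10, 11, 17, 25, 40, 13]
Pass 3: Select minimum 13 at index 5, swap -> [10, 11, 13, 25, 40, 17]
Pass 4: Select minimum 17 at index 5, swap -> [10, 11, 13, 17, 40, 25]


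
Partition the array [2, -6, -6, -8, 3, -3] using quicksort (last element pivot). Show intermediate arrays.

Partition 1: pivot=-3 at index 3 -> [-6, -6, -8, -3, 3, 2]
Partition 2: pivot=-8 at index 0 -> [-8, -6, -6, -3, 3, 2]
Partition 3: pivot=-6 at index 2 -> [-8, -6, -6, -3, 3, 2]
Partition 4: pivot=2 at index 4 -> [-8, -6, -6, -3, 2, 3]


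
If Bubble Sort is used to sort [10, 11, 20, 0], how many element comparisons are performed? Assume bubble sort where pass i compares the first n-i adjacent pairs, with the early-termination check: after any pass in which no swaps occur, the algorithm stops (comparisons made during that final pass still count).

Pass 1: compare adjacent pairs (0,1)..(2,3) = 3 comparison(s), 1 swap(s) -> [10, 11, 0, 20]
Pass 2: compare adjacent pairs (0,1)..(1,2) = 2 comparison(s), 1 swap(s) -> [10, 0, 11, 20]
Pass 3: compare adjacent pairs (0,1)..(0,1) = 1 comparison(s), 1 swap(s) -> [0, 10, 11, 20]
Every pass made at least one swap, so all n-1 passes run.
Total comparisons: 3 + 2 + 1 = 6


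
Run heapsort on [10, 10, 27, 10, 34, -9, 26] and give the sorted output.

Build heap: [34, 10, 27, 10, 10, -9, 26]
Extract 34: [27, 10, 26, 10, 10, -9, 34]
Extract 27: [26, 10, -9, 10, 10, 27, 34]
Extract 26: [10, 10, -9, 10, 26, 27, 34]
Extract 10: [10, 10, -9, 10, 26, 27, 34]
Extract 10: [10, -9, 10, 10, 26, 27, 34]
Extract 10: [-9, 10, 10, 10, 26, 27, 34]


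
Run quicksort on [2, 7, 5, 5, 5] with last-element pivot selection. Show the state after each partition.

Partition 1: pivot=5 at index 3 -> [2, 5, 5, 5, 7]
Partition 2: pivot=5 at index 2 -> [2, 5, 5, 5, 7]
Partition 3: pivot=5 at index 1 -> [2, 5, 5, 5, 7]


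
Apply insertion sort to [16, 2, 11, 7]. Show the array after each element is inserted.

First element 16 is already 'sorted'
Insert 2: shifted 1 elements -> [2, 16, 11, 7]
Insert 11: shifted 1 elements -> [2, 11, 16, 7]
Insert 7: shifted 2 elements -> [2, 7, 11, 16]


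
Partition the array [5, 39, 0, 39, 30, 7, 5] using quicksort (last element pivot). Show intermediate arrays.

Partition 1: pivot=5 at index 2 -> [5, 0, 5, 39, 30, 7, 39]
Partition 2: pivot=0 at index 0 -> [0, 5, 5, 39, 30, 7, 39]
Partition 3: pivot=39 at index 6 -> [0, 5, 5, 39, 30, 7, 39]
Partition 4: pivot=7 at index 3 -> [0, 5, 5, 7, 30, 39, 39]
Partition 5: pivot=39 at index 5 -> [0, 5, 5, 7, 30, 39, 39]


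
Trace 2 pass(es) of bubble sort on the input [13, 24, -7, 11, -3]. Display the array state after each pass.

After pass 1: [13, -7, 11, -3, 24] (3 swaps)
After pass 2: [-7, 11, -3, 13, 24] (3 swaps)
Total swaps: 6


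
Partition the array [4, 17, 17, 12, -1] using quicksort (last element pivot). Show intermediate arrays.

Partition 1: pivot=-1 at index 0 -> [-1, 17, 17, 12, 4]
Partition 2: pivot=4 at index 1 -> [-1, 4, 17, 12, 17]
Partition 3: pivot=17 at index 4 -> [-1, 4, 17, 12, 17]
Partition 4: pivot=12 at index 2 -> [-1, 4, 12, 17, 17]


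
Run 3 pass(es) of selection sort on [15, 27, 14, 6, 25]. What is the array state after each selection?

Pass 1: Select minimum 6 at index 3, swap -> [6, 27, 14, 15, 25]
Pass 2: Select minimum 14 at index 2, swap -> [6, 14, 27, 15, 25]
Pass 3: Select minimum 15 at index 3, swap -> [6, 14, 15, 27, 25]


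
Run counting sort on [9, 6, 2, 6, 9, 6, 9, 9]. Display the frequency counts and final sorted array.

Count array: [0, 0, 1, 0, 0, 0, 3, 0, 0, 4]
(count[i] = number of elements equal to i)
Cumulative count: [0, 0, 1, 1, 1, 1, 4, 4, 4, 8]
Sorted: [2, 6, 6, 6, 9, 9, 9, 9]


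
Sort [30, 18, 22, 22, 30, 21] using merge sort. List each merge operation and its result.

Divide and conquer:
  Merge [18] + [22] -> [18, 22]
  Merge [30] + [18, 22] -> [18, 22, 30]
  Merge [30] + [21] -> [21, 30]
  Merge [22] + [21, 30] -> [21, 22, 30]
  Merge [18, 22, 30] + [21, 22, 30] -> [18, 21, 22, 22, 30, 30]


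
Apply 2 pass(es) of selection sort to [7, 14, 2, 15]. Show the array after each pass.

Pass 1: Select minimum 2 at index 2, swap -> [2, 14, 7, 15]
Pass 2: Select minimum 7 at index 2, swap -> [2, 7, 14, 15]


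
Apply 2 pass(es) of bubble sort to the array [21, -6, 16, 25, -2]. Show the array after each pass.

After pass 1: [-6, 16, 21, -2, 25] (3 swaps)
After pass 2: [-6, 16, -2, 21, 25] (1 swaps)
Total swaps: 4


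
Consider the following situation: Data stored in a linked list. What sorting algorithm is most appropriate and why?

Best choice: Merge sort
Reason: Merge sort doesn't require random access; can be done in O(1) extra space for linked lists


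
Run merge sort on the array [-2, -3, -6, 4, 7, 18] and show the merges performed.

Divide and conquer:
  Merge [-3] + [-6] -> [-6, -3]
  Merge [-2] + [-6, -3] -> [-6, -3, -2]
  Merge [7] + [18] -> [7, 18]
  Merge [4] + [7, 18] -> [4, 7, 18]
  Merge [-6, -3, -2] + [4, 7, 18] -> [-6, -3, -2, 4, 7, 18]


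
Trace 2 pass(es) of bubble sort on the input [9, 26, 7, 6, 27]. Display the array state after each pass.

After pass 1: [9, 7, 6, 26, 27] (2 swaps)
After pass 2: [7, 6, 9, 26, 27] (2 swaps)
Total swaps: 4


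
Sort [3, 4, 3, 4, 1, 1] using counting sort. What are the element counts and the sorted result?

Count array: [0, 2, 0, 2, 2]
(count[i] = number of elements equal to i)
Cumulative count: [0, 2, 2, 4, 6]
Sorted: [1, 1, 3, 3, 4, 4]


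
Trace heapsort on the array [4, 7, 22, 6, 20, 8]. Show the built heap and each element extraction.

Build heap: [22, 20, 8, 6, 7, 4]
Extract 22: [20, 7, 8, 6, 4, 22]
Extract 20: [8, 7, 4, 6, 20, 22]
Extract 8: [7, 6, 4, 8, 20, 22]
Extract 7: [6, 4, 7, 8, 20, 22]
Extract 6: [4, 6, 7, 8, 20, 22]


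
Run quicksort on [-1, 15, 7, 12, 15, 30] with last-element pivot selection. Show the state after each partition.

Partition 1: pivot=30 at index 5 -> [-1, 15, 7, 12, 15, 30]
Partition 2: pivot=15 at index 4 -> [-1, 15, 7, 12, 15, 30]
Partition 3: pivot=12 at index 2 -> [-1, 7, 12, 15, 15, 30]
Partition 4: pivot=7 at index 1 -> [-1, 7, 12, 15, 15, 30]


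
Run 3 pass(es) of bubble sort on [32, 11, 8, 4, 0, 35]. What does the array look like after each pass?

After pass 1: [11, 8, 4, 0, 32, 35] (4 swaps)
After pass 2: [8, 4, 0, 11, 32, 35] (3 swaps)
After pass 3: [4, 0, 8, 11, 32, 35] (2 swaps)
Total swaps: 9


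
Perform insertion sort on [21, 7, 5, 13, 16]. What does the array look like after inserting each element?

First element 21 is already 'sorted'
Insert 7: shifted 1 elements -> [7, 21, 5, 13, 16]
Insert 5: shifted 2 elements -> [5, 7, 21, 13, 16]
Insert 13: shifted 1 elements -> [5, 7, 13, 21, 16]
Insert 16: shifted 1 elements -> [5, 7, 13, 16, 21]


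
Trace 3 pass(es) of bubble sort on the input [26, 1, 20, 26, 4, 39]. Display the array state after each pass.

After pass 1: [1, 20, 26, 4, 26, 39] (3 swaps)
After pass 2: [1, 20, 4, 26, 26, 39] (1 swaps)
After pass 3: [1, 4, 20, 26, 26, 39] (1 swaps)
Total swaps: 5


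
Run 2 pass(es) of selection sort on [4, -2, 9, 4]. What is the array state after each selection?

Pass 1: Select minimum -2 at index 1, swap -> [-2, 4, 9, 4]
Pass 2: Select minimum 4 at index 1, swap -> [-2, 4, 9, 4]


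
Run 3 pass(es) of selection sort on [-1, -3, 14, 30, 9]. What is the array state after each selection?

Pass 1: Select minimum -3 at index 1, swap -> [-3, -1, 14, 30, 9]
Pass 2: Select minimum -1 at index 1, swap -> [-3, -1, 14, 30, 9]
Pass 3: Select minimum 9 at index 4, swap -> [-3, -1, 9, 30, 14]


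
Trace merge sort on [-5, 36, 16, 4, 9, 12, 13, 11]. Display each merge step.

Divide and conquer:
  Merge [-5] + [36] -> [-5, 36]
  Merge [16] + [4] -> [4, 16]
  Merge [-5, 36] + [4, 16] -> [-5, 4, 16, 36]
  Merge [9] + [12] -> [9, 12]
  Merge [13] + [11] -> [11, 13]
  Merge [9, 12] + [11, 13] -> [9, 11, 12, 13]
  Merge [-5, 4, 16, 36] + [9, 11, 12, 13] -> [-5, 4, 9, 11, 12, 13, 16, 36]


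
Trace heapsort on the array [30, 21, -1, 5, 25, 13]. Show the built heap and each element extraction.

Build heap: [30, 25, 13, 5, 21, -1]
Extract 30: [25, 21, 13, 5, -1, 30]
Extract 25: [21, 5, 13, -1, 25, 30]
Extract 21: [13, 5, -1, 21, 25, 30]
Extract 13: [5, -1, 13, 21, 25, 30]
Extract 5: [-1, 5, 13, 21, 25, 30]


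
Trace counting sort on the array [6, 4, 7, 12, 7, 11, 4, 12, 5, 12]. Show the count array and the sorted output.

Count array: [0, 0, 0, 0, 2, 1, 1, 2, 0, 0, 0, 1, 3]
(count[i] = number of elements equal to i)
Cumulative count: [0, 0, 0, 0, 2, 3, 4, 6, 6, 6, 6, 7, 10]
Sorted: [4, 4, 5, 6, 7, 7, 11, 12, 12, 12]


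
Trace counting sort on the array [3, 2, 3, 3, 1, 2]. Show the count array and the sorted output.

Count array: [0, 1, 2, 3]
(count[i] = number of elements equal to i)
Cumulative count: [0, 1, 3, 6]
Sorted: [1, 2, 2, 3, 3, 3]


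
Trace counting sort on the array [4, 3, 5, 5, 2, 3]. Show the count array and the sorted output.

Count array: [0, 0, 1, 2, 1, 2]
(count[i] = number of elements equal to i)
Cumulative count: [0, 0, 1, 3, 4, 6]
Sorted: [2, 3, 3, 4, 5, 5]


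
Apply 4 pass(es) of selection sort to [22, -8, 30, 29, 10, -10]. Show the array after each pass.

Pass 1: Select minimum -10 at index 5, swap -> [-10, -8, 30, 29, 10, 22]
Pass 2: Select minimum -8 at index 1, swap -> [-10, -8, 30, 29, 10, 22]
Pass 3: Select minimum 10 at index 4, swap -> [-10, -8, 10, 29, 30, 22]
Pass 4: Select minimum 22 at index 5, swap -> [-10, -8, 10, 22, 30, 29]


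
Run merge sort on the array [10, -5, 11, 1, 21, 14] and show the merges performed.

Divide and conquer:
  Merge [-5] + [11] -> [-5, 11]
  Merge [10] + [-5, 11] -> [-5, 10, 11]
  Merge [21] + [14] -> [14, 21]
  Merge [1] + [14, 21] -> [1, 14, 21]
  Merge [-5, 10, 11] + [1, 14, 21] -> [-5, 1, 10, 11, 14, 21]


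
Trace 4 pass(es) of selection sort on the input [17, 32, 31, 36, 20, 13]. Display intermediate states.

Pass 1: Select minimum 13 at index 5, swap -> [13, 32, 31, 36, 20, 17]
Pass 2: Select minimum 17 at index 5, swap -> [13, 17, 31, 36, 20, 32]
Pass 3: Select minimum 20 at index 4, swap -> [13, 17, 20, 36, 31, 32]
Pass 4: Select minimum 31 at index 4, swap -> [13, 17, 20, 31, 36, 32]


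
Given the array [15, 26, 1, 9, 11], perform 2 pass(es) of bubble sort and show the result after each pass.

After pass 1: [15, 1, 9, 11, 26] (3 swaps)
After pass 2: [1, 9, 11, 15, 26] (3 swaps)
Total swaps: 6


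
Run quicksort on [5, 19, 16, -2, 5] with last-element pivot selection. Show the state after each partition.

Partition 1: pivot=5 at index 2 -> [5, -2, 5, 19, 16]
Partition 2: pivot=-2 at index 0 -> [-2, 5, 5, 19, 16]
Partition 3: pivot=16 at index 3 -> [-2, 5, 5, 16, 19]


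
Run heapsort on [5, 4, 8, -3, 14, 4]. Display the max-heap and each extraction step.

Build heap: [14, 5, 8, -3, 4, 4]
Extract 14: [8, 5, 4, -3, 4, 14]
Extract 8: [5, 4, 4, -3, 8, 14]
Extract 5: [4, -3, 4, 5, 8, 14]
Extract 4: [4, -3, 4, 5, 8, 14]
Extract 4: [-3, 4, 4, 5, 8, 14]


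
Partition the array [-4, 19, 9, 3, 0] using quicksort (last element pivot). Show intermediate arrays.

Partition 1: pivot=0 at index 1 -> [-4, 0, 9, 3, 19]
Partition 2: pivot=19 at index 4 -> [-4, 0, 9, 3, 19]
Partition 3: pivot=3 at index 2 -> [-4, 0, 3, 9, 19]


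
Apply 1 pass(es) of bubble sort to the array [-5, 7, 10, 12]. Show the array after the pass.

After pass 1: [-5, 7, 10, 12] (0 swaps)
Total swaps: 0


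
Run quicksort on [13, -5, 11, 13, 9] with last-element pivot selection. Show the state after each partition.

Partition 1: pivot=9 at index 1 -> [-5, 9, 11, 13, 13]
Partition 2: pivot=13 at index 4 -> [-5, 9, 11, 13, 13]
Partition 3: pivot=13 at index 3 -> [-5, 9, 11, 13, 13]


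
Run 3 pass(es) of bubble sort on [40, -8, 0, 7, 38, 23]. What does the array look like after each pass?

After pass 1: [-8, 0, 7, 38, 23, 40] (5 swaps)
After pass 2: [-8, 0, 7, 23, 38, 40] (1 swaps)
After pass 3: [-8, 0, 7, 23, 38, 40] (0 swaps)
Total swaps: 6


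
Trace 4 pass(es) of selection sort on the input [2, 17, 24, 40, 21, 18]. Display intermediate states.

Pass 1: Select minimum 2 at index 0, swap -> [2, 17, 24, 40, 21, 18]
Pass 2: Select minimum 17 at index 1, swap -> [2, 17, 24, 40, 21, 18]
Pass 3: Select minimum 18 at index 5, swap -> [2, 17, 18, 40, 21, 24]
Pass 4: Select minimum 21 at index 4, swap -> [2, 17, 18, 21, 40, 24]


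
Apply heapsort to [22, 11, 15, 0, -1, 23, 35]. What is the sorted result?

Build heap: [35, 11, 23, 0, -1, 22, 15]
Extract 35: [23, 11, 22, 0, -1, 15, 35]
Extract 23: [22, 11, 15, 0, -1, 23, 35]
Extract 22: [15, 11, -1, 0, 22, 23, 35]
Extract 15: [11, 0, -1, 15, 22, 23, 35]
Extract 11: [0, -1, 11, 15, 22, 23, 35]
Extract 0: [-1, 0, 11, 15, 22, 23, 35]


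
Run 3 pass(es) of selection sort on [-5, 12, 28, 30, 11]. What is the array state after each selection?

Pass 1: Select minimum -5 at index 0, swap -> [-5, 12, 28, 30, 11]
Pass 2: Select minimum 11 at index 4, swap -> [-5, 11, 28, 30, 12]
Pass 3: Select minimum 12 at index 4, swap -> [-5, 11, 12, 30, 28]


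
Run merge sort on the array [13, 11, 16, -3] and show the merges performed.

Divide and conquer:
  Merge [13] + [11] -> [11, 13]
  Merge [16] + [-3] -> [-3, 16]
  Merge [11, 13] + [-3, 16] -> [-3, 11, 13, 16]


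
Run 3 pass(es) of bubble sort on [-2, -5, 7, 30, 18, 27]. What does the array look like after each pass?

After pass 1: [-5, -2, 7, 18, 27, 30] (3 swaps)
After pass 2: [-5, -2, 7, 18, 27, 30] (0 swaps)
After pass 3: [-5, -2, 7, 18, 27, 30] (0 swaps)
Total swaps: 3


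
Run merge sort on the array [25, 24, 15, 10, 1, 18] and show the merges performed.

Divide and conquer:
  Merge [24] + [15] -> [15, 24]
  Merge [25] + [15, 24] -> [15, 24, 25]
  Merge [1] + [18] -> [1, 18]
  Merge [10] + [1, 18] -> [1, 10, 18]
  Merge [15, 24, 25] + [1, 10, 18] -> [1, 10, 15, 18, 24, 25]


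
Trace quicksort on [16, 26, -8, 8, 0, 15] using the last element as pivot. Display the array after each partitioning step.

Partition 1: pivot=15 at index 3 -> [-8, 8, 0, 15, 16, 26]
Partition 2: pivot=0 at index 1 -> [-8, 0, 8, 15, 16, 26]
Partition 3: pivot=26 at index 5 -> [-8, 0, 8, 15, 16, 26]


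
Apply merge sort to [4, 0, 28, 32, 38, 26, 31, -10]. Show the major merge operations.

Divide and conquer:
  Merge [4] + [0] -> [0, 4]
  Merge [28] + [32] -> [28, 32]
  Merge [0, 4] + [28, 32] -> [0, 4, 28, 32]
  Merge [38] + [26] -> [26, 38]
  Merge [31] + [-10] -> [-10, 31]
  Merge [26, 38] + [-10, 31] -> [-10, 26, 31, 38]
  Merge [0, 4, 28, 32] + [-10, 26, 31, 38] -> [-10, 0, 4, 26, 28, 31, 32, 38]


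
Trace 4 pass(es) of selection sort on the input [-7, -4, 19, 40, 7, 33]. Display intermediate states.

Pass 1: Select minimum -7 at index 0, swap -> [-7, -4, 19, 40, 7, 33]
Pass 2: Select minimum -4 at index 1, swap -> [-7, -4, 19, 40, 7, 33]
Pass 3: Select minimum 7 at index 4, swap -> [-7, -4, 7, 40, 19, 33]
Pass 4: Select minimum 19 at index 4, swap -> [-7, -4, 7, 19, 40, 33]


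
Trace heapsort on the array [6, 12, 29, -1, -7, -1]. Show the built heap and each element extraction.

Build heap: [29, 12, 6, -1, -7, -1]
Extract 29: [12, -1, 6, -1, -7, 29]
Extract 12: [6, -1, -7, -1, 12, 29]
Extract 6: [-1, -1, -7, 6, 12, 29]
Extract -1: [-1, -7, -1, 6, 12, 29]
Extract -1: [-7, -1, -1, 6, 12, 29]


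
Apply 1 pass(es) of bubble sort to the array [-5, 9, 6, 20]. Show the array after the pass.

After pass 1: [-5, 6, 9, 20] (1 swaps)
Total swaps: 1


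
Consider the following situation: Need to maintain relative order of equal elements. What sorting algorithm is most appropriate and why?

Best choice: Merge sort or Insertion sort
Reason: Both are stable; quicksort and heapsort are not stable


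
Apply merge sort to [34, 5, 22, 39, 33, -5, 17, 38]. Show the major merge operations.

Divide and conquer:
  Merge [34] + [5] -> [5, 34]
  Merge [22] + [39] -> [22, 39]
  Merge [5, 34] + [22, 39] -> [5, 22, 34, 39]
  Merge [33] + [-5] -> [-5, 33]
  Merge [17] + [38] -> [17, 38]
  Merge [-5, 33] + [17, 38] -> [-5, 17, 33, 38]
  Merge [5, 22, 34, 39] + [-5, 17, 33, 38] -> [-5, 5, 17, 22, 33, 34, 38, 39]


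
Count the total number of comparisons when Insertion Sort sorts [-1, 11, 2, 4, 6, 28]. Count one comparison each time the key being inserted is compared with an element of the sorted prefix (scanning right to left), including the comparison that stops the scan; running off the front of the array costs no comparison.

Insert 11: -1 <= 11 (stop) = 1 comparison(s) -> [-1, 11, 2, 4, 6, 28]
Insert 2: 11 > 2 (shift), -1 <= 2 (stop) = 2 comparison(s) -> [-1, 2, 11, 4, 6, 28]
Insert 4: 11 > 4 (shift), 2 <= 4 (stop) = 2 comparison(s) -> [-1, 2, 4, 11, 6, 28]
Insert 6: 11 > 6 (shift), 4 <= 6 (stop) = 2 comparison(s) -> [-1, 2, 4, 6, 11, 28]
Insert 28: 11 <= 28 (stop) = 1 comparison(s) -> [-1, 2, 4, 6, 11, 28]
Total comparisons: 1 + 2 + 2 + 2 + 1 = 8


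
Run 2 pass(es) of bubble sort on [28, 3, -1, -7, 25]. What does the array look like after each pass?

After pass 1: [3, -1, -7, 25, 28] (4 swaps)
After pass 2: [-1, -7, 3, 25, 28] (2 swaps)
Total swaps: 6


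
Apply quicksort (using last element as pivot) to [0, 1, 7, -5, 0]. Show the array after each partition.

Partition 1: pivot=0 at index 2 -> [0, -5, 0, 1, 7]
Partition 2: pivot=-5 at index 0 -> [-5, 0, 0, 1, 7]
Partition 3: pivot=7 at index 4 -> [-5, 0, 0, 1, 7]


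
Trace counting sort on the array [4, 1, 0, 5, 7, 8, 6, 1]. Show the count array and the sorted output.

Count array: [1, 2, 0, 0, 1, 1, 1, 1, 1]
(count[i] = number of elements equal to i)
Cumulative count: [1, 3, 3, 3, 4, 5, 6, 7, 8]
Sorted: [0, 1, 1, 4, 5, 6, 7, 8]


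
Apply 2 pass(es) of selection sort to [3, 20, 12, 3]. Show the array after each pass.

Pass 1: Select minimum 3 at index 0, swap -> [3, 20, 12, 3]
Pass 2: Select minimum 3 at index 3, swap -> [3, 3, 12, 20]


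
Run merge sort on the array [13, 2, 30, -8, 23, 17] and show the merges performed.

Divide and conquer:
  Merge [2] + [30] -> [2, 30]
  Merge [13] + [2, 30] -> [2, 13, 30]
  Merge [23] + [17] -> [17, 23]
  Merge [-8] + [17, 23] -> [-8, 17, 23]
  Merge [2, 13, 30] + [-8, 17, 23] -> [-8, 2, 13, 17, 23, 30]


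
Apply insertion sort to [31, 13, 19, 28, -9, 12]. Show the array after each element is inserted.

First element 31 is already 'sorted'
Insert 13: shifted 1 elements -> [13, 31, 19, 28, -9, 12]
Insert 19: shifted 1 elements -> [13, 19, 31, 28, -9, 12]
Insert 28: shifted 1 elements -> [13, 19, 28, 31, -9, 12]
Insert -9: shifted 4 elements -> [-9, 13, 19, 28, 31, 12]
Insert 12: shifted 4 elements -> [-9, 12, 13, 19, 28, 31]


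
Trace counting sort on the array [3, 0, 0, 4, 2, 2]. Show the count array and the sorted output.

Count array: [2, 0, 2, 1, 1]
(count[i] = number of elements equal to i)
Cumulative count: [2, 2, 4, 5, 6]
Sorted: [0, 0, 2, 2, 3, 4]


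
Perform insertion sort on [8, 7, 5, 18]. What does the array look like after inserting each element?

First element 8 is already 'sorted'
Insert 7: shifted 1 elements -> [7, 8, 5, 18]
Insert 5: shifted 2 elements -> [5, 7, 8, 18]
Insert 18: shifted 0 elements -> [5, 7, 8, 18]


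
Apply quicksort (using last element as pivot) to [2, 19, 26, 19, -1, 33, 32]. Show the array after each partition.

Partition 1: pivot=32 at index 5 -> [2, 19, 26, 19, -1, 32, 33]
Partition 2: pivot=-1 at index 0 -> [-1, 19, 26, 19, 2, 32, 33]
Partition 3: pivot=2 at index 1 -> [-1, 2, 26, 19, 19, 32, 33]
Partition 4: pivot=19 at index 3 -> [-1, 2, 19, 19, 26, 32, 33]


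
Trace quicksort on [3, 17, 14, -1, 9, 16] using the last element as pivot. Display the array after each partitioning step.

Partition 1: pivot=16 at index 4 -> [3, 14, -1, 9, 16, 17]
Partition 2: pivot=9 at index 2 -> [3, -1, 9, 14, 16, 17]
Partition 3: pivot=-1 at index 0 -> [-1, 3, 9, 14, 16, 17]


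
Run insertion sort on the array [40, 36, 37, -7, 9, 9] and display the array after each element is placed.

First element 40 is already 'sorted'
Insert 36: shifted 1 elements -> [36, 40, 37, -7, 9, 9]
Insert 37: shifted 1 elements -> [36, 37, 40, -7, 9, 9]
Insert -7: shifted 3 elements -> [-7, 36, 37, 40, 9, 9]
Insert 9: shifted 3 elements -> [-7, 9, 36, 37, 40, 9]
Insert 9: shifted 3 elements -> [-7, 9, 9, 36, 37, 40]


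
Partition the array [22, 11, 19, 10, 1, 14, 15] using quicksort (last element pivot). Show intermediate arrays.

Partition 1: pivot=15 at index 4 -> [11, 10, 1, 14, 15, 22, 19]
Partition 2: pivot=14 at index 3 -> [11, 10, 1, 14, 15, 22, 19]
Partition 3: pivot=1 at index 0 -> [1, 10, 11, 14, 15, 22, 19]
Partition 4: pivot=11 at index 2 -> [1, 10, 11, 14, 15, 22, 19]
Partition 5: pivot=19 at index 5 -> [1, 10, 11, 14, 15, 19, 22]


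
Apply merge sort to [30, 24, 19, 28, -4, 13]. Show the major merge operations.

Divide and conquer:
  Merge [24] + [19] -> [19, 24]
  Merge [30] + [19, 24] -> [19, 24, 30]
  Merge [-4] + [13] -> [-4, 13]
  Merge [28] + [-4, 13] -> [-4, 13, 28]
  Merge [19, 24, 30] + [-4, 13, 28] -> [-4, 13, 19, 24, 28, 30]


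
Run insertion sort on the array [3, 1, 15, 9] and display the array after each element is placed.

First element 3 is already 'sorted'
Insert 1: shifted 1 elements -> [1, 3, 15, 9]
Insert 15: shifted 0 elements -> [1, 3, 15, 9]
Insert 9: shifted 1 elements -> [1, 3, 9, 15]


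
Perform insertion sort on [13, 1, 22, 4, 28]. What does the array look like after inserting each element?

First element 13 is already 'sorted'
Insert 1: shifted 1 elements -> [1, 13, 22, 4, 28]
Insert 22: shifted 0 elements -> [1, 13, 22, 4, 28]
Insert 4: shifted 2 elements -> [1, 4, 13, 22, 28]
Insert 28: shifted 0 elements -> [1, 4, 13, 22, 28]


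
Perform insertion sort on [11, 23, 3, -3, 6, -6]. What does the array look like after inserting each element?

First element 11 is already 'sorted'
Insert 23: shifted 0 elements -> [11, 23, 3, -3, 6, -6]
Insert 3: shifted 2 elements -> [3, 11, 23, -3, 6, -6]
Insert -3: shifted 3 elements -> [-3, 3, 11, 23, 6, -6]
Insert 6: shifted 2 elements -> [-3, 3, 6, 11, 23, -6]
Insert -6: shifted 5 elements -> [-6, -3, 3, 6, 11, 23]


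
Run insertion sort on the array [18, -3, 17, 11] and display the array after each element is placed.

First element 18 is already 'sorted'
Insert -3: shifted 1 elements -> [-3, 18, 17, 11]
Insert 17: shifted 1 elements -> [-3, 17, 18, 11]
Insert 11: shifted 2 elements -> [-3, 11, 17, 18]


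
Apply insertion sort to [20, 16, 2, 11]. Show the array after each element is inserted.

First element 20 is already 'sorted'
Insert 16: shifted 1 elements -> [16, 20, 2, 11]
Insert 2: shifted 2 elements -> [2, 16, 20, 11]
Insert 11: shifted 2 elements -> [2, 11, 16, 20]


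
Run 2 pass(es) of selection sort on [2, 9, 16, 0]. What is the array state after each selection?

Pass 1: Select minimum 0 at index 3, swap -> [0, 9, 16, 2]
Pass 2: Select minimum 2 at index 3, swap -> [0, 2, 16, 9]


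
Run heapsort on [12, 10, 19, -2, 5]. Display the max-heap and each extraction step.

Build heap: [19, 10, 12, -2, 5]
Extract 19: [12, 10, 5, -2, 19]
Extract 12: [10, -2, 5, 12, 19]
Extract 10: [5, -2, 10, 12, 19]
Extract 5: [-2, 5, 10, 12, 19]


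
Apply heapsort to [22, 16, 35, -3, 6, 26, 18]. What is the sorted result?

Build heap: [35, 16, 26, -3, 6, 22, 18]
Extract 35: [26, 16, 22, -3, 6, 18, 35]
Extract 26: [22, 16, 18, -3, 6, 26, 35]
Extract 22: [18, 16, 6, -3, 22, 26, 35]
Extract 18: [16, -3, 6, 18, 22, 26, 35]
Extract 16: [6, -3, 16, 18, 22, 26, 35]
Extract 6: [-3, 6, 16, 18, 22, 26, 35]


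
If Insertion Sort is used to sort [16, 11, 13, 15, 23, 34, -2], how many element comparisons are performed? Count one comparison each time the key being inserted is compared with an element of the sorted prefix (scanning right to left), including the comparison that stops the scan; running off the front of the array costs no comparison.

Insert 11: 16 > 11 (shift), reached front = 1 comparison(s) -> [11, 16, 13, 15, 23, 34, -2]
Insert 13: 16 > 13 (shift), 11 <= 13 (stop) = 2 comparison(s) -> [11, 13, 16, 15, 23, 34, -2]
Insert 15: 16 > 15 (shift), 13 <= 15 (stop) = 2 comparison(s) -> [11, 13, 15, 16, 23, 34, -2]
Insert 23: 16 <= 23 (stop) = 1 comparison(s) -> [11, 13, 15, 16, 23, 34, -2]
Insert 34: 23 <= 34 (stop) = 1 comparison(s) -> [11, 13, 15, 16, 23, 34, -2]
Insert -2: 34 > -2 (shift), 23 > -2 (shift), 16 > -2 (shift), 15 > -2 (shift), 13 > -2 (shift), 11 > -2 (shift), reached front = 6 comparison(s) -> [-2, 11, 13, 15, 16, 23, 34]
Total comparisons: 1 + 2 + 2 + 1 + 1 + 6 = 13


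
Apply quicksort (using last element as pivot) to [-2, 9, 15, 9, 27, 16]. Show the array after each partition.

Partition 1: pivot=16 at index 4 -> [-2, 9, 15, 9, 16, 27]
Partition 2: pivot=9 at index 2 -> [-2, 9, 9, 15, 16, 27]
Partition 3: pivot=9 at index 1 -> [-2, 9, 9, 15, 16, 27]


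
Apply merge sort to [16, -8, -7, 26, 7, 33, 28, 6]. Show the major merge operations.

Divide and conquer:
  Merge [16] + [-8] -> [-8, 16]
  Merge [-7] + [26] -> [-7, 26]
  Merge [-8, 16] + [-7, 26] -> [-8, -7, 16, 26]
  Merge [7] + [33] -> [7, 33]
  Merge [28] + [6] -> [6, 28]
  Merge [7, 33] + [6, 28] -> [6, 7, 28, 33]
  Merge [-8, -7, 16, 26] + [6, 7, 28, 33] -> [-8, -7, 6, 7, 16, 26, 28, 33]


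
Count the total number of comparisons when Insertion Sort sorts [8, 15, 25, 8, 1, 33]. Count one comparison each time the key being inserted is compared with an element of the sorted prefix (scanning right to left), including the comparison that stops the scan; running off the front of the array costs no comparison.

Insert 15: 8 <= 15 (stop) = 1 comparison(s) -> [8, 15, 25, 8, 1, 33]
Insert 25: 15 <= 25 (stop) = 1 comparison(s) -> [8, 15, 25, 8, 1, 33]
Insert 8: 25 > 8 (shift), 15 > 8 (shift), 8 <= 8 (stop) = 3 comparison(s) -> [8, 8, 15, 25, 1, 33]
Insert 1: 25 > 1 (shift), 15 > 1 (shift), 8 > 1 (shift), 8 > 1 (shift), reached front = 4 comparison(s) -> [1, 8, 8, 15, 25, 33]
Insert 33: 25 <= 33 (stop) = 1 comparison(s) -> [1, 8, 8, 15, 25, 33]
Total comparisons: 1 + 1 + 3 + 4 + 1 = 10


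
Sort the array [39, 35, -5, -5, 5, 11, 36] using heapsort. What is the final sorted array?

Build heap: [39, 35, 36, -5, 5, 11, -5]
Extract 39: [36, 35, 11, -5, 5, -5, 39]
Extract 36: [35, 5, 11, -5, -5, 36, 39]
Extract 35: [11, 5, -5, -5, 35, 36, 39]
Extract 11: [5, -5, -5, 11, 35, 36, 39]
Extract 5: [-5, -5, 5, 11, 35, 36, 39]
Extract -5: [-5, -5, 5, 11, 35, 36, 39]


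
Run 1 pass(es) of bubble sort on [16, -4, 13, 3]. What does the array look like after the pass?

After pass 1: [-4, 13, 3, 16] (3 swaps)
Total swaps: 3


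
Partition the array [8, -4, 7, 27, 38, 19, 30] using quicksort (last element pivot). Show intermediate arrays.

Partition 1: pivot=30 at index 5 -> [8, -4, 7, 27, 19, 30, 38]
Partition 2: pivot=19 at index 3 -> [8, -4, 7, 19, 27, 30, 38]
Partition 3: pivot=7 at index 1 -> [-4, 7, 8, 19, 27, 30, 38]


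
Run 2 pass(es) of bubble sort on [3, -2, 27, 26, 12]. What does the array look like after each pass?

After pass 1: [-2, 3, 26, 12, 27] (3 swaps)
After pass 2: [-2, 3, 12, 26, 27] (1 swaps)
Total swaps: 4


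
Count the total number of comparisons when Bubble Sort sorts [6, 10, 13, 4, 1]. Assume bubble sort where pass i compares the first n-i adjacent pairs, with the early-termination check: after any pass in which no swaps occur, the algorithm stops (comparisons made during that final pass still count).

Pass 1: compare adjacent pairs (0,1)..(3,4) = 4 comparison(s), 2 swap(s) -> [6, 10, 4, 1, 13]
Pass 2: compare adjacent pairs (0,1)..(2,3) = 3 comparison(s), 2 swap(s) -> [6, 4, 1, 10, 13]
Pass 3: compare adjacent pairs (0,1)..(1,2) = 2 comparison(s), 2 swap(s) -> [4, 1, 6, 10, 13]
Pass 4: compare adjacent pairs (0,1)..(0,1) = 1 comparison(s), 1 swap(s) -> [1, 4, 6, 10, 13]
Every pass made at least one swap, so all n-1 passes run.
Total comparisons: 4 + 3 + 2 + 1 = 10


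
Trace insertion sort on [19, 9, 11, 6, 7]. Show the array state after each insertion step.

First element 19 is already 'sorted'
Insert 9: shifted 1 elements -> [9, 19, 11, 6, 7]
Insert 11: shifted 1 elements -> [9, 11, 19, 6, 7]
Insert 6: shifted 3 elements -> [6, 9, 11, 19, 7]
Insert 7: shifted 3 elements -> [6, 7, 9, 11, 19]


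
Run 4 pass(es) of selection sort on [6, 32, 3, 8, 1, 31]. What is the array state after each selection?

Pass 1: Select minimum 1 at index 4, swap -> [1, 32, 3, 8, 6, 31]
Pass 2: Select minimum 3 at index 2, swap -> [1, 3, 32, 8, 6, 31]
Pass 3: Select minimum 6 at index 4, swap -> [1, 3, 6, 8, 32, 31]
Pass 4: Select minimum 8 at index 3, swap -> [1, 3, 6, 8, 32, 31]


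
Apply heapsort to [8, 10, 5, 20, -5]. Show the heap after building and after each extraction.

Build heap: [20, 10, 5, 8, -5]
Extract 20: [10, 8, 5, -5, 20]
Extract 10: [8, -5, 5, 10, 20]
Extract 8: [5, -5, 8, 10, 20]
Extract 5: [-5, 5, 8, 10, 20]


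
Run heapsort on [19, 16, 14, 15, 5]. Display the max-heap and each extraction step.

Build heap: [19, 16, 14, 15, 5]
Extract 19: [16, 15, 14, 5, 19]
Extract 16: [15, 5, 14, 16, 19]
Extract 15: [14, 5, 15, 16, 19]
Extract 14: [5, 14, 15, 16, 19]


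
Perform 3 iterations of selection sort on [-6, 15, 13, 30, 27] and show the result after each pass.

Pass 1: Select minimum -6 at index 0, swap -> [-6, 15, 13, 30, 27]
Pass 2: Select minimum 13 at index 2, swap -> [-6, 13, 15, 30, 27]
Pass 3: Select minimum 15 at index 2, swap -> [-6, 13, 15, 30, 27]


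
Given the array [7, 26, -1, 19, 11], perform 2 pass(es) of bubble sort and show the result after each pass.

After pass 1: [7, -1, 19, 11, 26] (3 swaps)
After pass 2: [-1, 7, 11, 19, 26] (2 swaps)
Total swaps: 5


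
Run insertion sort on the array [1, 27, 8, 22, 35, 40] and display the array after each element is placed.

First element 1 is already 'sorted'
Insert 27: shifted 0 elements -> [1, 27, 8, 22, 35, 40]
Insert 8: shifted 1 elements -> [1, 8, 27, 22, 35, 40]
Insert 22: shifted 1 elements -> [1, 8, 22, 27, 35, 40]
Insert 35: shifted 0 elements -> [1, 8, 22, 27, 35, 40]
Insert 40: shifted 0 elements -> [1, 8, 22, 27, 35, 40]


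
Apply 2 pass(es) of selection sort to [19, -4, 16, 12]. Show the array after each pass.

Pass 1: Select minimum -4 at index 1, swap -> [-4, 19, 16, 12]
Pass 2: Select minimum 12 at index 3, swap -> [-4, 12, 16, 19]


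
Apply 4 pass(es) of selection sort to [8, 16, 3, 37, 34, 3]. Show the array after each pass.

Pass 1: Select minimum 3 at index 2, swap -> [3, 16, 8, 37, 34, 3]
Pass 2: Select minimum 3 at index 5, swap -> [3, 3, 8, 37, 34, 16]
Pass 3: Select minimum 8 at index 2, swap -> [3, 3, 8, 37, 34, 16]
Pass 4: Select minimum 16 at index 5, swap -> [3, 3, 8, 16, 34, 37]


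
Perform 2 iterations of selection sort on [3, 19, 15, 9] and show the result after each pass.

Pass 1: Select minimum 3 at index 0, swap -> [3, 19, 15, 9]
Pass 2: Select minimum 9 at index 3, swap -> [3, 9, 15, 19]
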